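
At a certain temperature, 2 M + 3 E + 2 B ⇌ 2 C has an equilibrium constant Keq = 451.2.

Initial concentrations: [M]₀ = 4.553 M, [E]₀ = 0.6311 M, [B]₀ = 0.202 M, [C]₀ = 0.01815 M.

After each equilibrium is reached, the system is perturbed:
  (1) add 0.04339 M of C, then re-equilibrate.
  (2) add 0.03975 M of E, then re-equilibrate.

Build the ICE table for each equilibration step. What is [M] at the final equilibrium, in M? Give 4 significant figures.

Q₀ = 0.001549 vs Keq = 451.2 ⇒ Q<K, forward
Step 1:
                    M           E           B           C
  I             4.553      0.6311       0.202     0.01815
  C           -0.1909     -0.2863     -0.1909      0.1909
  E             4.362      0.3448     0.01114       0.209
  solve Keq expr → x = 0.09543; check Q = 451.2
Then add 0.04339 M of C.
Step 2:
                    M           E           B           C
  I             4.362      0.3448     0.01114      0.2524
  C          0.002024    0.003037    0.002024   -0.002024
  E             4.364      0.3478     0.01317      0.2504
  solve Keq expr → x = -0.001012; check Q = 451.2
Then add 0.03975 M of E.
Step 3:
                    M           E           B           C
  I             4.364      0.3876     0.01317      0.2504
  C         -0.001772   -0.002657   -0.001772    0.001772
  E             4.362      0.3849     0.01139      0.2521
  solve Keq expr → x = 8.8581e-04; check Q = 451.2

[M]_eq = 4.362 M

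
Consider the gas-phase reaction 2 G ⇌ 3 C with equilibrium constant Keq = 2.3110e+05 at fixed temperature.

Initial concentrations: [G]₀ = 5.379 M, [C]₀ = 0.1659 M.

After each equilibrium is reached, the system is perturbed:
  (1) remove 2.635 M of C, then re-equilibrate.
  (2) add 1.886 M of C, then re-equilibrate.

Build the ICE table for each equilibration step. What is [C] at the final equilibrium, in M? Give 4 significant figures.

Q₀ = 1.5781e-04 vs Keq = 2.3110e+05 ⇒ Q<K, forward
Step 1:
                    G           C
  init          5.379      0.1659
  Δ             -5.33       7.996
  eq           0.0485       8.162
  solve Keq expr → x = 2.665; check Q = 2.3110e+05
Then remove 2.635 M of C.
Step 2:
                    G           C
  init         0.0485       5.527
  Δ          -0.02124     0.03186
  eq          0.02726       5.559
  solve Keq expr → x = 0.01062; check Q = 2.3110e+05
Then add 1.886 M of C.
Step 3:
                    G           C
  init        0.02726       7.445
  Δ            0.0148     -0.0222
  eq          0.04206       7.422
  solve Keq expr → x = -0.007402; check Q = 2.3110e+05

[C]_eq = 7.422 M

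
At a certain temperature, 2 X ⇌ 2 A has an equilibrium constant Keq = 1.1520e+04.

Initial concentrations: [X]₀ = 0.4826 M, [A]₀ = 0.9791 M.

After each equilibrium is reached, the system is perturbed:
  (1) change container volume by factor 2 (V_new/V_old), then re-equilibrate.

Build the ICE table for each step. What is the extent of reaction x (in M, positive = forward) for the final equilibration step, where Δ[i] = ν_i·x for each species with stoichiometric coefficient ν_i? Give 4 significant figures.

x = 0 M

Q₀ = 4.116 vs Keq = 1.1520e+04 ⇒ Q<K, forward
Step 1:
                   X          A
  I           0.4826     0.9791
  C          -0.4691     0.4691
  E          0.01349      1.448
  solve Keq expr → x = 0.2346; check Q = 1.1520e+04
Then change container volume by factor 2 (V_new/V_old).
Step 2:
                   X          A
  I         0.006746     0.7241
  C                0          0
  E         0.006746     0.7241
  solve Keq expr → x = 0; check Q = 1.1520e+04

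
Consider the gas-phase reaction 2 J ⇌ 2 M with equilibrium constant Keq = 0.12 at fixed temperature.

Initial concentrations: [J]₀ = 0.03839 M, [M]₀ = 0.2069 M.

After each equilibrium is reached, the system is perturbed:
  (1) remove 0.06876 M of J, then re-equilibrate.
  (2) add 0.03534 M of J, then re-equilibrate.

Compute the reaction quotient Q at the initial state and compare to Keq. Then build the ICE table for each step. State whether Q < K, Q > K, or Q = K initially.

Q₀ = 29.05 vs Keq = 0.12 ⇒ Q>K, reverse
Step 1:
                  J         M
  init      0.03839    0.2069
  Δ          0.1438   -0.1438
  eq         0.1822   0.06311
  solve Keq expr → x = -0.0719; check Q = 0.12
Then remove 0.06876 M of J.
Step 2:
                  J         M
  init       0.1134   0.06311
  Δ         0.01769  -0.01769
  eq         0.1311   0.04542
  solve Keq expr → x = -0.008845; check Q = 0.12
Then add 0.03534 M of J.
Step 3:
                  J         M
  init       0.1665   0.04542
  Δ       -0.009092  0.009092
  eq         0.1574   0.05451
  solve Keq expr → x = 0.004546; check Q = 0.12

Q₀ = 29.05; Q > K (proceeds reverse)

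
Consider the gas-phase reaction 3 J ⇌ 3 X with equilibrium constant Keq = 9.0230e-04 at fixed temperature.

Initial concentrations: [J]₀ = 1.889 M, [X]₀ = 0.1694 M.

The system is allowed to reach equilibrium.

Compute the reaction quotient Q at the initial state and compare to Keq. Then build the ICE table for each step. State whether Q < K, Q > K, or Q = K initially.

Q₀ = 7.2118e-04 vs Keq = 9.0230e-04 ⇒ Q<K, forward
Step 1:
                    J           X
  Initial       1.889      0.1694
  Change     -0.01198     0.01198
  Equil         1.877      0.1814
  solve Keq expr → x = 0.003993; check Q = 9.0230e-04

Q₀ = 7.2118e-04; Q < K (proceeds forward)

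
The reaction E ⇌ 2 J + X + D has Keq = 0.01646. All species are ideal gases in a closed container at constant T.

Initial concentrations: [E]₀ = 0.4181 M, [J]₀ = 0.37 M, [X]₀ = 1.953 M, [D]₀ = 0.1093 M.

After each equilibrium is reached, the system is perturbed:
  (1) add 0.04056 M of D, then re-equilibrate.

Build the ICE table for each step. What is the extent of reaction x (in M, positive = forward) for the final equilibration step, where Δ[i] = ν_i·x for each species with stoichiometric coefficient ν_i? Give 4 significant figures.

Q₀ = 0.06989 vs Keq = 0.01646 ⇒ Q>K, reverse
Step 1:
                   E          J          X          D
  I           0.4181       0.37      1.953     0.1093
  C          0.05189    -0.1038   -0.05189   -0.05189
  E             0.47     0.2662      1.901    0.05741
  solve Keq expr → x = -0.05189; check Q = 0.01646
Then add 0.04056 M of D.
Step 2:
                   E          J          X          D
  I             0.47     0.2662      1.901    0.09797
  C          0.01781   -0.03561   -0.01781   -0.01781
  E           0.4878     0.2306      1.883    0.08017
  solve Keq expr → x = -0.01781; check Q = 0.01646

x = -0.01781 M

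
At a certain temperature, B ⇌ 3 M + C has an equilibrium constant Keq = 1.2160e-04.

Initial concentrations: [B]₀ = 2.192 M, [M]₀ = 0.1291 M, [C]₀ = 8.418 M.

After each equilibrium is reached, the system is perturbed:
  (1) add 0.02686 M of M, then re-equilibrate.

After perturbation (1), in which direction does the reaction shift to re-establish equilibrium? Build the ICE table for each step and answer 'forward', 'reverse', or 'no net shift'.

Direction: reverse

Q₀ = 0.008263 vs Keq = 1.2160e-04 ⇒ Q>K, reverse
Step 1:
                  B         M         C
  init        2.192    0.1291     8.418
  Δ         0.03242  -0.09727  -0.03242
  eq          2.224   0.03183     8.386
  solve Keq expr → x = -0.03242; check Q = 1.2160e-04
Then add 0.02686 M of M.
Step 2:
                  B         M         C
  init        2.224   0.05869     8.386
  Δ        0.008935  -0.02681 -0.008935
  eq          2.233   0.03189     8.377
  solve Keq expr → x = -0.008935; check Q = 1.2160e-04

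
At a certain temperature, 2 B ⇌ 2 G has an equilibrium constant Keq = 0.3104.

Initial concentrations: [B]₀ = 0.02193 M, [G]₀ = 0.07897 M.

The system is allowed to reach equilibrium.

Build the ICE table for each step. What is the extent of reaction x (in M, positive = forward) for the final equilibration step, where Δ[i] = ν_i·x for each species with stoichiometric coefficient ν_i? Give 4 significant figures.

Q₀ = 12.97 vs Keq = 0.3104 ⇒ Q>K, reverse
Step 1:
                  B         G
  init      0.02193   0.07897
  Δ         0.04287  -0.04287
  eq         0.0648    0.0361
  solve Keq expr → x = -0.02143; check Q = 0.3104

x = -0.02143 M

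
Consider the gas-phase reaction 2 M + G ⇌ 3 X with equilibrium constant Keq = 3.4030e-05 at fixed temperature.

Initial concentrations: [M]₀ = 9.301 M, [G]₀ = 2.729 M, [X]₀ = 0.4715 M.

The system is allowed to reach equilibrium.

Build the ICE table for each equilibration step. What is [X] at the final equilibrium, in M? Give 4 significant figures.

[X]_eq = 0.205 M

Q₀ = 4.4400e-04 vs Keq = 3.4030e-05 ⇒ Q>K, reverse
Step 1:
                    M           G           X
  init          9.301       2.729      0.4715
  Δ            0.1777     0.08883     -0.2665
  eq            9.479       2.818       0.205
  solve Keq expr → x = -0.08883; check Q = 3.4030e-05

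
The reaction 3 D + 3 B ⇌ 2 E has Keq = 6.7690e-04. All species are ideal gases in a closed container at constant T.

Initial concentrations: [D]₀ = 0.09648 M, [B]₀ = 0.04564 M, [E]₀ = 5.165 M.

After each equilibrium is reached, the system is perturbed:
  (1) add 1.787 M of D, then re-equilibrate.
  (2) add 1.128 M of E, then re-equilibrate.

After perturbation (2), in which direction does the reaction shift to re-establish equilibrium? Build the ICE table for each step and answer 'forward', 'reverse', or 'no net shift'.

Q₀ = 3.1246e+08 vs Keq = 6.7690e-04 ⇒ Q>K, reverse
Step 1:
                   D          B          E
  I          0.09648    0.04564      5.165
  C            4.358      4.358     -2.905
  E            4.454      4.403       2.26
  solve Keq expr → x = -1.453; check Q = 6.7690e-04
Then add 1.787 M of D.
Step 2:
                   D          B          E
  I            6.241      4.403       2.26
  C          -0.5689    -0.5689     0.3792
  E            5.672      3.834      2.639
  solve Keq expr → x = 0.1896; check Q = 6.7690e-04
Then add 1.128 M of E.
Step 3:
                   D          B          E
  I            5.672      3.834      3.767
  C           0.4397     0.4397    -0.2932
  E            6.112      4.274      3.474
  solve Keq expr → x = -0.1466; check Q = 6.7690e-04

Direction: reverse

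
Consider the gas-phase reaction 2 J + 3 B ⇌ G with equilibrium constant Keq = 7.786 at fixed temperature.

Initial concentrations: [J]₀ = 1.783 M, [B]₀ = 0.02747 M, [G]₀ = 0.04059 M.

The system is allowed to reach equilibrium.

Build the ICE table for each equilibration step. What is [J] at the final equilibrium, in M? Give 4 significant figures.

Q₀ = 615.9 vs Keq = 7.786 ⇒ Q>K, reverse
Step 1:
                   J          B          G
  Initial      1.783    0.02747    0.04059
  Change     0.04226    0.06339   -0.02113
  Equil        1.825    0.09086    0.01946
  solve Keq expr → x = -0.02113; check Q = 7.786

[J]_eq = 1.825 M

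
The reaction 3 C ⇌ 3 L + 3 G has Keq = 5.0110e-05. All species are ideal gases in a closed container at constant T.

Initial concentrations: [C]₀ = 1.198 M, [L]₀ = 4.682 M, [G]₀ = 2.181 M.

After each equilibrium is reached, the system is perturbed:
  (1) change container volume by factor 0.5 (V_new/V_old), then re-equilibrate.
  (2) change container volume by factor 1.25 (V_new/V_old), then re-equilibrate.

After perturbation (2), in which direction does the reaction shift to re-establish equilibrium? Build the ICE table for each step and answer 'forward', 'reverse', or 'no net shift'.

Direction: forward

Q₀ = 619.3 vs Keq = 5.0110e-05 ⇒ Q>K, reverse
Step 1:
                    C           L           G
  I             1.198       4.682       2.181
  C             2.133      -2.133      -2.133
  E             3.331       2.549     0.04817
  solve Keq expr → x = -0.7109; check Q = 5.0110e-05
Then change container volume by factor 0.5 (V_new/V_old).
Step 2:
                    C           L           G
  I             6.662       5.098     0.09634
  C           0.04737    -0.04737    -0.04737
  E             6.709       5.051     0.04897
  solve Keq expr → x = -0.01579; check Q = 5.0110e-05
Then change container volume by factor 1.25 (V_new/V_old).
Step 3:
                    C           L           G
  I             5.367       4.041     0.03918
  C         -0.009591    0.009591    0.009591
  E             5.358        4.05     0.04877
  solve Keq expr → x = 0.003197; check Q = 5.0110e-05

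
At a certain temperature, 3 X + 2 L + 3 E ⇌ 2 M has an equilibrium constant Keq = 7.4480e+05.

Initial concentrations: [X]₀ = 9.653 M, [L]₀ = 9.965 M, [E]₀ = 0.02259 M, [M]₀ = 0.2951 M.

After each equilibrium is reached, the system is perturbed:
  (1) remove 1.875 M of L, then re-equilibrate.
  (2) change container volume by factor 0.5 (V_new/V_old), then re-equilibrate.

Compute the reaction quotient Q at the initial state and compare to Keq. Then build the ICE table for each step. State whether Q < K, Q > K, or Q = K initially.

Q₀ = 0.08458; Q < K (proceeds forward)

Q₀ = 0.08458 vs Keq = 7.4480e+05 ⇒ Q<K, forward
Step 1:
                    X           L           E           M
  init          9.653       9.965     0.02259      0.2951
  Δ          -0.02248    -0.01498    -0.02248     0.01498
  eq            9.631        9.95  1.1344e-04      0.3101
  solve Keq expr → x = 0.007492; check Q = 7.4480e+05
Then remove 1.875 M of L.
Step 2:
                    X           L           E           M
  init          9.631       8.075  1.1344e-04      0.3101
  Δ        1.6939e-05  1.1293e-05  1.6939e-05 -1.1293e-05
  eq            9.631       8.075  1.3038e-04      0.3101
  solve Keq expr → x = -5.6465e-06; check Q = 7.4480e+05
Then change container volume by factor 0.5 (V_new/V_old).
Step 3:
                    X           L           E           M
  init          19.26       16.15  2.6076e-04      0.6201
  Δ       -1.9556e-04 -1.3037e-04 -1.9556e-04  1.3037e-04
  eq            19.26       16.15  6.5201e-05      0.6203
  solve Keq expr → x = 6.5187e-05; check Q = 7.4480e+05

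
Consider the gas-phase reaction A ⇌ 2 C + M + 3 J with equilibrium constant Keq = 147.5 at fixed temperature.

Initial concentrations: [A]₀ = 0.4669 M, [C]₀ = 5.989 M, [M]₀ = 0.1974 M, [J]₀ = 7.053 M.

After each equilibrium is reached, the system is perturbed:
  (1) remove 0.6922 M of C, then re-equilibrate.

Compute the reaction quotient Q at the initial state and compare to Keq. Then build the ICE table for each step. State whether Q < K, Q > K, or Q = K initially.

Q₀ = 5321 vs Keq = 147.5 ⇒ Q>K, reverse
Step 1:
                    A           C           M           J
  I            0.4669       5.989      0.1974       7.053
  C            0.1862     -0.3725     -0.1862     -0.5587
  E            0.6531       5.617     0.01115       6.494
  solve Keq expr → x = -0.1862; check Q = 147.5
Then remove 0.6922 M of C.
Step 2:
                    A           C           M           J
  I            0.6531       4.924     0.01115       6.494
  C         -0.003184    0.006368    0.003184    0.009551
  E              0.65       4.931     0.01433       6.504
  solve Keq expr → x = 0.003184; check Q = 147.5

Q₀ = 5321; Q > K (proceeds reverse)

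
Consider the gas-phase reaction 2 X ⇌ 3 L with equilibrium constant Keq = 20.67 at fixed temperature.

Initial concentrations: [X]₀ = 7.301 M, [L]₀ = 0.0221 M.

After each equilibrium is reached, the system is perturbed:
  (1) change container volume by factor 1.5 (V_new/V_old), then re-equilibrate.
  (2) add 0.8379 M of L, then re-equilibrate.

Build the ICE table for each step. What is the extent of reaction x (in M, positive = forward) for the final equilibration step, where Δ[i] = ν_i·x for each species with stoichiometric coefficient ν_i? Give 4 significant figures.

x = -0.1434 M

Q₀ = 2.0249e-07 vs Keq = 20.67 ⇒ Q<K, forward
Step 1:
                    X           L
  init          7.301      0.0221
  Δ            -4.023       6.034
  eq            3.278       6.056
  solve Keq expr → x = 2.011; check Q = 20.67
Then change container volume by factor 1.5 (V_new/V_old).
Step 2:
                    X           L
  init          2.185       4.038
  Δ           -0.1993      0.2989
  eq            1.986       4.336
  solve Keq expr → x = 0.09963; check Q = 20.67
Then add 0.8379 M of L.
Step 3:
                    X           L
  init          1.986       5.174
  Δ            0.2867     -0.4301
  eq            2.273       4.744
  solve Keq expr → x = -0.1434; check Q = 20.67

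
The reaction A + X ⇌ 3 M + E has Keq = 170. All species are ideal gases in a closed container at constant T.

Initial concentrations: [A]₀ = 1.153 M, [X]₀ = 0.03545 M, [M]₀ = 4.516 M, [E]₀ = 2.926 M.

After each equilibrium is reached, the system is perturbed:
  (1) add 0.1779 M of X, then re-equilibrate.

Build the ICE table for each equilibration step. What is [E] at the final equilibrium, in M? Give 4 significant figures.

Q₀ = 6593 vs Keq = 170 ⇒ Q>K, reverse
Step 1:
                   A          X          M          E
  init         1.153    0.03545      4.516      2.926
  Δ           0.3637     0.3637     -1.091    -0.3637
  eq           1.517     0.3992      3.425      2.562
  solve Keq expr → x = -0.3637; check Q = 170
Then add 0.1779 M of X.
Step 2:
                   A          X          M          E
  init         1.517     0.5771      3.425      2.562
  Δ         -0.06756   -0.06756     0.2027    0.06756
  eq           1.449     0.5095      3.627       2.63
  solve Keq expr → x = 0.06756; check Q = 170

[E]_eq = 2.63 M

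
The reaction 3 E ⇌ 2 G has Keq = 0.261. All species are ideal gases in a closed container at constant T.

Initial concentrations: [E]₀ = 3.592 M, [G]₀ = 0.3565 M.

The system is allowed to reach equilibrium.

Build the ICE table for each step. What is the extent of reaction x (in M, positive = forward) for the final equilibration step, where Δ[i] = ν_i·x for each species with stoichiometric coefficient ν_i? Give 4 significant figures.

x = 0.5358 M

Q₀ = 0.002742 vs Keq = 0.261 ⇒ Q<K, forward
Step 1:
                  E         G
  I           3.592    0.3565
  C          -1.608     1.072
  E           1.984     1.428
  solve Keq expr → x = 0.5358; check Q = 0.261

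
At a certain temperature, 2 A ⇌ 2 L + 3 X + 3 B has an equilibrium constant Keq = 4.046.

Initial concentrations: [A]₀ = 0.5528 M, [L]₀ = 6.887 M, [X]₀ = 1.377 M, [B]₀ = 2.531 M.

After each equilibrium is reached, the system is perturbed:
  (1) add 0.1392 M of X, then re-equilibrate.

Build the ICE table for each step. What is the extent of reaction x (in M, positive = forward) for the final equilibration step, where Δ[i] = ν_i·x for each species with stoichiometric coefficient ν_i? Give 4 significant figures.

Q₀ = 6571 vs Keq = 4.046 ⇒ Q>K, reverse
Step 1:
                  A         L         X         B
  Initial    0.5528     6.887     1.377     2.531
  Change      0.679    -0.679    -1.019    -1.019
  Equil       1.232     6.208    0.3584     1.512
  solve Keq expr → x = -0.3395; check Q = 4.046
Then add 0.1392 M of X.
Step 2:
                  A         L         X         B
  Initial     1.232     6.208    0.4976     1.512
  Change    0.06539  -0.06539  -0.09809  -0.09809
  Equil       1.297     6.143    0.3995     1.414
  solve Keq expr → x = -0.0327; check Q = 4.046

x = -0.0327 M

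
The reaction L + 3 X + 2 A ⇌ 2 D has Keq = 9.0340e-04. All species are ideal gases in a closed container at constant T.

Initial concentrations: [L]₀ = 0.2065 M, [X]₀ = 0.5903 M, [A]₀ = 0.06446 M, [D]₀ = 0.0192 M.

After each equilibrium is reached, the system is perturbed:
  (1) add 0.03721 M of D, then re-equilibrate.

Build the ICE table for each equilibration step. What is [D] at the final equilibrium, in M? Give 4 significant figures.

[D]_eq = 9.6399e-04 M

Q₀ = 2.089 vs Keq = 9.0340e-04 ⇒ Q>K, reverse
Step 1:
                   L          X          A          D
  I           0.2065     0.5903    0.06446     0.0192
  C         0.009318    0.02795    0.01864   -0.01864
  E           0.2158     0.6183     0.0831 5.6405e-04
  solve Keq expr → x = -0.009318; check Q = 9.0340e-04
Then add 0.03721 M of D.
Step 2:
                   L          X          A          D
  I           0.2158     0.6183     0.0831    0.03777
  C          0.01841    0.05522    0.03681   -0.03681
  E           0.2342     0.6735     0.1199 9.6399e-04
  solve Keq expr → x = -0.01841; check Q = 9.0340e-04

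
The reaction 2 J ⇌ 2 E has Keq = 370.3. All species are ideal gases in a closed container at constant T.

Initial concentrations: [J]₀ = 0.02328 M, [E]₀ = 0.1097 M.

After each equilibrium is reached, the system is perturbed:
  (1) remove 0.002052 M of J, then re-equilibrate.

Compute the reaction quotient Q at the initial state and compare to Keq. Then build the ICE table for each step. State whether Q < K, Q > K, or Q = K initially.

Q₀ = 22.2; Q < K (proceeds forward)

Q₀ = 22.2 vs Keq = 370.3 ⇒ Q<K, forward
Step 1:
                  J         E
  I         0.02328    0.1097
  C        -0.01671   0.01671
  E        0.006569    0.1264
  solve Keq expr → x = 0.008355; check Q = 370.3
Then remove 0.002052 M of J.
Step 2:
                  J         E
  I        0.004517    0.1264
  C        0.001951 -0.001951
  E        0.006468    0.1245
  solve Keq expr → x = -9.7532e-04; check Q = 370.3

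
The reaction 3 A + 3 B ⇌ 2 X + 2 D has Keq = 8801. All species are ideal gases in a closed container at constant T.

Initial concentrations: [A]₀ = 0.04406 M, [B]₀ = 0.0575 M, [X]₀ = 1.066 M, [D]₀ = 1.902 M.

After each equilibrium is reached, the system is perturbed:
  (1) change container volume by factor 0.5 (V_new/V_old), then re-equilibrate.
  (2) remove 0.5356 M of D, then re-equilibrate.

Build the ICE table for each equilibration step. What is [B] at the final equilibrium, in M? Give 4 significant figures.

Q₀ = 2.5281e+08 vs Keq = 8801 ⇒ Q>K, reverse
Step 1:
                    A           B           X           D
  I           0.04406      0.0575       1.066       1.902
  C            0.2085      0.2085      -0.139      -0.139
  E            0.2526       0.266       0.927       1.763
  solve Keq expr → x = -0.06951; check Q = 8801
Then change container volume by factor 0.5 (V_new/V_old).
Step 2:
                    A           B           X           D
  I            0.5052      0.5321       1.854       3.526
  C          -0.09947    -0.09947     0.06632     0.06632
  E            0.4057      0.4326        1.92       3.592
  solve Keq expr → x = 0.03316; check Q = 8801
Then remove 0.5356 M of D.
Step 3:
                    A           B           X           D
  I            0.4057      0.4326        1.92       3.057
  C          -0.02041    -0.02041     0.01361     0.01361
  E            0.3853      0.4122       1.934        3.07
  solve Keq expr → x = 0.006805; check Q = 8801

[B]_eq = 0.4122 M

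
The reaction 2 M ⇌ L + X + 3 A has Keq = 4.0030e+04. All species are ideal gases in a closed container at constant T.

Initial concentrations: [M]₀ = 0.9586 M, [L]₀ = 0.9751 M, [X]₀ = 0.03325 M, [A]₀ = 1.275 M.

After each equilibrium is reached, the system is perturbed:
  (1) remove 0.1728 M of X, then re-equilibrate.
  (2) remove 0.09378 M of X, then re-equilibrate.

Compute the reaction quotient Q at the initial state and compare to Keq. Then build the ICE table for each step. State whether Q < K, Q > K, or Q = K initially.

Q₀ = 0.07313; Q < K (proceeds forward)

Q₀ = 0.07313 vs Keq = 4.0030e+04 ⇒ Q<K, forward
Step 1:
                    M           L           X           A
  init         0.9586      0.9751     0.03325       1.275
  Δ           -0.9399      0.4699      0.4699        1.41
  eq          0.01875       1.445      0.5032       2.685
  solve Keq expr → x = 0.4699; check Q = 4.0030e+04
Then remove 0.1728 M of X.
Step 2:
                    M           L           X           A
  init        0.01875       1.445      0.3304       2.685
  Δ         -0.003464    0.001732    0.001732    0.005195
  eq          0.01529       1.447      0.3321        2.69
  solve Keq expr → x = 0.001732; check Q = 4.0030e+04
Then remove 0.09378 M of X.
Step 3:
                    M           L           X           A
  init        0.01529       1.447      0.2383        2.69
  Δ         -0.002276    0.001138    0.001138    0.003414
  eq          0.01301       1.448      0.2395       2.693
  solve Keq expr → x = 0.001138; check Q = 4.0030e+04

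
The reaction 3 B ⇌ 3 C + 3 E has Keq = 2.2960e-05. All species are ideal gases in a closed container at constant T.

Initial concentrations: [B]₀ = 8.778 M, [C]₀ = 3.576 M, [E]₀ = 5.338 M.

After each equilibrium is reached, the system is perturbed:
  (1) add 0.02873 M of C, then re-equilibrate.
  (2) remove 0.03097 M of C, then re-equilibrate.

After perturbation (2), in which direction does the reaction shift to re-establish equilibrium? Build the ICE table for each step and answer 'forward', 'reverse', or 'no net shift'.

Direction: forward

Q₀ = 10.28 vs Keq = 2.2960e-05 ⇒ Q>K, reverse
Step 1:
                  B         C         E
  init        8.778     3.576     5.338
  Δ           3.398    -3.398    -3.398
  eq          12.18    0.1783      1.94
  solve Keq expr → x = -1.133; check Q = 2.2960e-05
Then add 0.02873 M of C.
Step 2:
                  B         C         E
  init        12.18    0.2071      1.94
  Δ         0.02593  -0.02593  -0.02593
  eq           12.2    0.1811     1.914
  solve Keq expr → x = -0.008643; check Q = 2.2960e-05
Then remove 0.03097 M of C.
Step 3:
                  B         C         E
  init         12.2    0.1502     1.914
  Δ        -0.02795   0.02795   0.02795
  eq          12.17    0.1781     1.942
  solve Keq expr → x = 0.009318; check Q = 2.2960e-05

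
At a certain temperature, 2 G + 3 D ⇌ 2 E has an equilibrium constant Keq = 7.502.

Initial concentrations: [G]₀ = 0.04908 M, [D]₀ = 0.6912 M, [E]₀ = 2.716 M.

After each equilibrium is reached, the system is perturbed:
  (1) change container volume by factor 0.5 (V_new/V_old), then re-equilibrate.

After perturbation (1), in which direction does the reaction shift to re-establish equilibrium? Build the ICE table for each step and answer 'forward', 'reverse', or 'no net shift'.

Q₀ = 9273 vs Keq = 7.502 ⇒ Q>K, reverse
Step 1:
                   G          D          E
  I          0.04908     0.6912      2.716
  C           0.4592     0.6888    -0.4592
  E           0.5083       1.38      2.257
  solve Keq expr → x = -0.2296; check Q = 7.502
Then change container volume by factor 0.5 (V_new/V_old).
Step 2:
                   G          D          E
  I            1.017       2.76      4.514
  C          -0.4298    -0.6448     0.4298
  E           0.5867      2.115      4.943
  solve Keq expr → x = 0.2149; check Q = 7.502

Direction: forward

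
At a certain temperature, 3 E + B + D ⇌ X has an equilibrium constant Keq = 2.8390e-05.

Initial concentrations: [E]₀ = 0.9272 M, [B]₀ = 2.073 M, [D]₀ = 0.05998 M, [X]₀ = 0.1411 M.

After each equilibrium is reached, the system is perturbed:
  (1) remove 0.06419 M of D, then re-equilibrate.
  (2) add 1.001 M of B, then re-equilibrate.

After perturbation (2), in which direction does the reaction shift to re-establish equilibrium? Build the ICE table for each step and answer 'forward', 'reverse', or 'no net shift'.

Direction: forward

Q₀ = 1.424 vs Keq = 2.8390e-05 ⇒ Q>K, reverse
Step 1:
                  E         B         D         X
  I          0.9272     2.073   0.05998    0.1411
  C          0.4232    0.1411    0.1411   -0.1411
  E            1.35     2.214     0.201 3.1121e-05
  solve Keq expr → x = -0.1411; check Q = 2.8390e-05
Then remove 0.06419 M of D.
Step 2:
                  E         B         D         X
  I            1.35     2.214    0.1369 3.1121e-05
  C       2.9799e-05 9.9331e-06 9.9331e-06 -9.9331e-06
  E            1.35     2.214    0.1369 2.1188e-05
  solve Keq expr → x = -9.9331e-06; check Q = 2.8390e-05
Then add 1.001 M of B.
Step 3:
                  E         B         D         X
  I            1.35     3.215    0.1369 2.1188e-05
  C       -2.8725e-05 -9.5749e-06 -9.5749e-06 9.5749e-06
  E            1.35     3.215    0.1369 3.0763e-05
  solve Keq expr → x = 9.5749e-06; check Q = 2.8390e-05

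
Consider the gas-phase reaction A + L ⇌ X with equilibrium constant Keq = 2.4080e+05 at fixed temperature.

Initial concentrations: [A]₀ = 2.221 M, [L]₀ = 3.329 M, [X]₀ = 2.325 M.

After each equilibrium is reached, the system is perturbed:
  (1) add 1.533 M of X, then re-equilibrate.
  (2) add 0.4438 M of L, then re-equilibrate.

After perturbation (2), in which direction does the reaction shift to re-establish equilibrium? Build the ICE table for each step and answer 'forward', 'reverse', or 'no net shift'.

Direction: forward

Q₀ = 0.3145 vs Keq = 2.4080e+05 ⇒ Q<K, forward
Step 1:
                  A         L         X
  init        2.221     3.329     2.325
  Δ          -2.221    -2.221     2.221
  eq      1.7038e-05     1.108     4.546
  solve Keq expr → x = 2.221; check Q = 2.4080e+05
Then add 1.533 M of X.
Step 2:
                  A         L         X
  init    1.7038e-05     1.108     6.079
  Δ       5.7455e-06 5.7455e-06 -5.7455e-06
  eq      2.2784e-05     1.108     6.079
  solve Keq expr → x = -5.7455e-06; check Q = 2.4080e+05
Then add 0.4438 M of L.
Step 3:
                  A         L         X
  init    2.2784e-05     1.552     6.079
  Δ       -6.5158e-06 -6.5158e-06 6.5158e-06
  eq      1.6268e-05     1.552     6.079
  solve Keq expr → x = 6.5158e-06; check Q = 2.4080e+05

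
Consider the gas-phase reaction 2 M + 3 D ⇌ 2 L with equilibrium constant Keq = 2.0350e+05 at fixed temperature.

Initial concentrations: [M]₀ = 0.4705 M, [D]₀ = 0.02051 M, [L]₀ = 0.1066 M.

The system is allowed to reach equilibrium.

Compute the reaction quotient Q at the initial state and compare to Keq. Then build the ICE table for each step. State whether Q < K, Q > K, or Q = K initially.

Q₀ = 5950; Q < K (proceeds forward)

Q₀ = 5950 vs Keq = 2.0350e+05 ⇒ Q<K, forward
Step 1:
                    M           D           L
  Initial      0.4705     0.02051      0.1066
  Change    -0.009164    -0.01375    0.009164
  Equil        0.4613    0.006764      0.1158
  solve Keq expr → x = 0.004582; check Q = 2.0350e+05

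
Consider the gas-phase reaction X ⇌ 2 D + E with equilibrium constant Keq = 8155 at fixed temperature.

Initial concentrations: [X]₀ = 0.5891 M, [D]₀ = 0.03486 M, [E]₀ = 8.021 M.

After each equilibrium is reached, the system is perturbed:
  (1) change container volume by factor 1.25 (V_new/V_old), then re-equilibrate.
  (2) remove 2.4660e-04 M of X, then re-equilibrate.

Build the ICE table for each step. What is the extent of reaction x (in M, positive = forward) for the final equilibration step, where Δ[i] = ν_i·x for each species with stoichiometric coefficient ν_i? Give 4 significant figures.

x = -2.4577e-04 M

Q₀ = 0.01655 vs Keq = 8155 ⇒ Q<K, forward
Step 1:
                  X         D         E
  Initial    0.5891   0.03486     8.021
  Change    -0.5876     1.175    0.5876
  Equil    0.001545      1.21     8.609
  solve Keq expr → x = 0.5876; check Q = 8155
Then change container volume by factor 1.25 (V_new/V_old).
Step 2:
                  X         D         E
  Initial  0.001236     0.968     6.887
  Change  -4.4359e-04 8.8717e-04 4.4359e-04
  Equil   7.9277e-04    0.9689     6.887
  solve Keq expr → x = 4.4359e-04; check Q = 8155
Then remove 2.4660e-04 M of X.
Step 3:
                  X         D         E
  Initial 5.4617e-04    0.9689     6.887
  Change  2.4577e-04 -4.9154e-04 -2.4577e-04
  Equil   7.9194e-04    0.9684     6.887
  solve Keq expr → x = -2.4577e-04; check Q = 8155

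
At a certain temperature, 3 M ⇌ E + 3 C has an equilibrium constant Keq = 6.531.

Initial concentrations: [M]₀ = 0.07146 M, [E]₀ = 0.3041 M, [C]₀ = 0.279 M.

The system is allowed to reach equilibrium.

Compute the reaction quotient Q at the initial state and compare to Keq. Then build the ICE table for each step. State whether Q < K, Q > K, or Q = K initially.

Q₀ = 18.1 vs Keq = 6.531 ⇒ Q>K, reverse
Step 1:
                   M          E          C
  init       0.07146     0.3041      0.279
  Δ          0.02074  -0.006914   -0.02074
  eq          0.0922     0.2972     0.2583
  solve Keq expr → x = -0.006914; check Q = 6.531

Q₀ = 18.1; Q > K (proceeds reverse)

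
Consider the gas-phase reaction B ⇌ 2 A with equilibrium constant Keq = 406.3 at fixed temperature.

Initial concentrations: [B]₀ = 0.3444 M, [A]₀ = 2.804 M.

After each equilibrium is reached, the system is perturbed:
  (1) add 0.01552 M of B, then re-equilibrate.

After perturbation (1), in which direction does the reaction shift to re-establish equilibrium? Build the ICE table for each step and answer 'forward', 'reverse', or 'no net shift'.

Direction: forward

Q₀ = 22.83 vs Keq = 406.3 ⇒ Q<K, forward
Step 1:
                  B         A
  Initial    0.3444     2.804
  Change    -0.3154    0.6307
  Equil     0.02904     3.435
  solve Keq expr → x = 0.3154; check Q = 406.3
Then add 0.01552 M of B.
Step 2:
                  B         A
  Initial   0.04456     3.435
  Change   -0.01501   0.03002
  Equil     0.02955     3.465
  solve Keq expr → x = 0.01501; check Q = 406.3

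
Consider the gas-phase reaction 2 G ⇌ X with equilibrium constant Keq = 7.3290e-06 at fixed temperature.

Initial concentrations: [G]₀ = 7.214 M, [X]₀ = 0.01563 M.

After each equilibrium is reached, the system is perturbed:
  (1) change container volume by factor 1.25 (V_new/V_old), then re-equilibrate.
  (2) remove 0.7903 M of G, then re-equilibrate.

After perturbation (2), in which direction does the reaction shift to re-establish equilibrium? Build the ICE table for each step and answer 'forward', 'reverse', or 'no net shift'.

Direction: reverse

Q₀ = 3.0034e-04 vs Keq = 7.3290e-06 ⇒ Q>K, reverse
Step 1:
                    G           X
  init          7.214     0.01563
  Δ           0.03049    -0.01525
  eq            7.244  3.8465e-04
  solve Keq expr → x = -0.01525; check Q = 7.3290e-06
Then change container volume by factor 1.25 (V_new/V_old).
Step 2:
                    G           X
  init          5.796  3.0772e-04
  Δ        1.2307e-04 -6.1533e-05
  eq            5.796  2.4618e-04
  solve Keq expr → x = -6.1533e-05; check Q = 7.3290e-06
Then remove 0.7903 M of G.
Step 3:
                    G           X
  init          5.005  2.4618e-04
  Δ        1.2510e-04 -6.2552e-05
  eq            5.006  1.8363e-04
  solve Keq expr → x = -6.2552e-05; check Q = 7.3290e-06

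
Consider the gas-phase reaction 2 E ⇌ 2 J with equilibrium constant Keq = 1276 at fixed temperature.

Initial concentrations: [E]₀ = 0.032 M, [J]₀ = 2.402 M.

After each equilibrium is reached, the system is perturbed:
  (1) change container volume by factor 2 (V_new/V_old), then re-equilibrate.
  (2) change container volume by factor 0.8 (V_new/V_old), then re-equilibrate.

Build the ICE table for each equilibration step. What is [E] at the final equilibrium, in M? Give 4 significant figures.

Q₀ = 5634 vs Keq = 1276 ⇒ Q>K, reverse
Step 1:
                   E          J
  I            0.032      2.402
  C          0.03428   -0.03428
  E          0.06628      2.368
  solve Keq expr → x = -0.01714; check Q = 1276
Then change container volume by factor 2 (V_new/V_old).
Step 2:
                   E          J
  I          0.03314      1.184
  C                0          0
  E          0.03314      1.184
  solve Keq expr → x = 0; check Q = 1276
Then change container volume by factor 0.8 (V_new/V_old).
Step 3:
                   E          J
  I          0.04143       1.48
  C                0          0
  E          0.04143       1.48
  solve Keq expr → x = 0; check Q = 1276

[E]_eq = 0.04143 M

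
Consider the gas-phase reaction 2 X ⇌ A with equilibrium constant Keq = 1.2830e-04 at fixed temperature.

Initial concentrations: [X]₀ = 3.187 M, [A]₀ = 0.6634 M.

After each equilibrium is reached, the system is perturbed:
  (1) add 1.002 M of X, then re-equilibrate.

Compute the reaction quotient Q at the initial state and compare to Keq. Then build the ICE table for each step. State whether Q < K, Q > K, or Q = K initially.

Q₀ = 0.06531 vs Keq = 1.2830e-04 ⇒ Q>K, reverse
Step 1:
                  X         A
  init        3.187    0.6634
  Δ           1.322   -0.6608
  eq          4.509  0.002608
  solve Keq expr → x = -0.6608; check Q = 1.2830e-04
Then add 1.002 M of X.
Step 2:
                  X         A
  init        5.511  0.002608
  Δ       -0.002569  0.001284
  eq          5.508  0.003892
  solve Keq expr → x = 0.001284; check Q = 1.2830e-04

Q₀ = 0.06531; Q > K (proceeds reverse)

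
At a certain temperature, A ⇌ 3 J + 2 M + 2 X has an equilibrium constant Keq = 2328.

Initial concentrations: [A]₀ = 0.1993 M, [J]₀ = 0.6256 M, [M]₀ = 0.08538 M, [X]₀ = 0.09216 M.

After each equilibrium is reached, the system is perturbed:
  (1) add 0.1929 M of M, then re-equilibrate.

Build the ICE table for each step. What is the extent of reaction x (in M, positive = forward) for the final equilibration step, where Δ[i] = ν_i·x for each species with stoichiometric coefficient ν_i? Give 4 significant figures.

x = -4.2316e-05 M

Q₀ = 7.6064e-05 vs Keq = 2328 ⇒ Q<K, forward
Step 1:
                   A          J          M          X
  init        0.1993     0.6256    0.08538    0.09216
  Δ          -0.1993     0.5978     0.3985     0.3985
  eq      4.4337e-05      1.223     0.4839     0.4907
  solve Keq expr → x = 0.1993; check Q = 2328
Then add 0.1929 M of M.
Step 2:
                   A          J          M          X
  init    4.4337e-05      1.223     0.6768     0.4907
  Δ       4.2316e-05 -1.2695e-04 -8.4633e-05 -8.4633e-05
  eq      8.6653e-05      1.223     0.6767     0.4906
  solve Keq expr → x = -4.2316e-05; check Q = 2328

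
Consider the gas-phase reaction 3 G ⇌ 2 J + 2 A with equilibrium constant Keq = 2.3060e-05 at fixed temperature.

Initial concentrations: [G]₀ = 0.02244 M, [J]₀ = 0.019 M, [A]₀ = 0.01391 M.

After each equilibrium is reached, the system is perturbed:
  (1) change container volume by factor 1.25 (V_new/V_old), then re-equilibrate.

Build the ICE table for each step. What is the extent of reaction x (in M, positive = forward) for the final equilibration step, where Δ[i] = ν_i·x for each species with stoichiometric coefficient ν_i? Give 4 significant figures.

x = 1.0645e-04 M

Q₀ = 0.006181 vs Keq = 2.3060e-05 ⇒ Q>K, reverse
Step 1:
                  G         J         A
  init      0.02244     0.019   0.01391
  Δ         0.01504  -0.01003  -0.01003
  eq        0.03748  0.008973  0.003883
  solve Keq expr → x = -0.005013; check Q = 2.3060e-05
Then change container volume by factor 1.25 (V_new/V_old).
Step 2:
                  G         J         A
  init      0.02998  0.007179  0.003107
  Δ       -3.1934e-04 2.1289e-04 2.1289e-04
  eq        0.02966  0.007391  0.003319
  solve Keq expr → x = 1.0645e-04; check Q = 2.3060e-05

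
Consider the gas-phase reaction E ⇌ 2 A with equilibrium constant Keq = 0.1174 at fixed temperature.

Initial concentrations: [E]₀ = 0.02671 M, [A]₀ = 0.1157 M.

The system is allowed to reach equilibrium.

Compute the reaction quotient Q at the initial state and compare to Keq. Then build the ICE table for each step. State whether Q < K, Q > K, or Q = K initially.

Q₀ = 0.5012; Q > K (proceeds reverse)

Q₀ = 0.5012 vs Keq = 0.1174 ⇒ Q>K, reverse
Step 1:
                   E          A
  init       0.02671     0.1157
  Δ          0.02059   -0.04118
  eq          0.0473    0.07452
  solve Keq expr → x = -0.02059; check Q = 0.1174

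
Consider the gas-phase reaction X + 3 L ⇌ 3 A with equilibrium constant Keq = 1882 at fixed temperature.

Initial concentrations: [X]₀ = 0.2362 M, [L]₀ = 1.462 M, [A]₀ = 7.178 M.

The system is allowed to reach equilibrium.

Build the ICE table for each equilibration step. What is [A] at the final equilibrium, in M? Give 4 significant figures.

Q₀ = 501.1 vs Keq = 1882 ⇒ Q<K, forward
Step 1:
                    X           L           A
  Initial      0.2362       1.462       7.178
  Change     -0.09759     -0.2928      0.2928
  Equil        0.1386       1.169       7.471
  solve Keq expr → x = 0.09759; check Q = 1882

[A]_eq = 7.471 M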